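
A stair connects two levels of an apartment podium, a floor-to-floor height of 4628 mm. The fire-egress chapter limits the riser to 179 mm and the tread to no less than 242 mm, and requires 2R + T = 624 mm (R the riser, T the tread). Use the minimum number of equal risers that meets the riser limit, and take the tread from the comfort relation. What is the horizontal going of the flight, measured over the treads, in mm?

4628 / 179 = 25.855 → round up to 26 risers.
Each riser is 4628/26 = 178 mm (≤ 179 mm).
From 2R + T = 624: T = 624 − 356 = 268 mm.
Treads = 26 − 1 = 25; going = 25 × 268 = 6700 mm.

6700 mm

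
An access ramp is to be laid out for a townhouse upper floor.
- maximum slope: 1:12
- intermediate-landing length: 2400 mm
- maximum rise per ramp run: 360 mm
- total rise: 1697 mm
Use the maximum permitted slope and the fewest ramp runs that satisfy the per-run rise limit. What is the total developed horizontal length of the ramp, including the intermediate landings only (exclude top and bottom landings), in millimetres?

29964 mm

1697 / 360 = 4.71, so 5 ramp runs are needed. That means 4 intermediate landings.
Ramp run (horizontal) at 1:12: 1697 × 12 = 20364 mm.
4 intermediate landings contribute 4 × 2400 = 9600 mm.
Developed length = 20364 + 9600 = 29964 mm.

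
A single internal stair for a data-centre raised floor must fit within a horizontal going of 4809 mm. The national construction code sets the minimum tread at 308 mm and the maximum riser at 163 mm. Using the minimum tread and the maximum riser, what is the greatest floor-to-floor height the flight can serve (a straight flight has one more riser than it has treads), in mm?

4809 / 308 = 15.61, so 15 treads fit.
Risers = treads + 1 = 16.
Maximum height = 16 × 163 = 2608 mm.

2608 mm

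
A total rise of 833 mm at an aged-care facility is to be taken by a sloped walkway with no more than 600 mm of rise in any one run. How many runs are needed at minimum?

2 runs

833 / 600 = 1.388 → round up to 2 ramp runs.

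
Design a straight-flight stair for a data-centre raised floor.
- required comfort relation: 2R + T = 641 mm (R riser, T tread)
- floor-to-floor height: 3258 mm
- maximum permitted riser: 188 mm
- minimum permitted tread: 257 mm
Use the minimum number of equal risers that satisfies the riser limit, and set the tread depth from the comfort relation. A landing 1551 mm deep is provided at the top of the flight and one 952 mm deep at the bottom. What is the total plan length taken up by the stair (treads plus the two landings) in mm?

7246 mm

⌈3258/188⌉ = 18 risers.
Each riser is 3258/18 = 181 mm (≤ 188 mm).
Tread T = 641 − 2 × 181 = 279 mm (≥ 257 mm).
Treads = 18 − 1 = 17; going = 17 × 279 = 4743 mm.
Add landings: 4743 + 1551 + 952 = 7246 mm.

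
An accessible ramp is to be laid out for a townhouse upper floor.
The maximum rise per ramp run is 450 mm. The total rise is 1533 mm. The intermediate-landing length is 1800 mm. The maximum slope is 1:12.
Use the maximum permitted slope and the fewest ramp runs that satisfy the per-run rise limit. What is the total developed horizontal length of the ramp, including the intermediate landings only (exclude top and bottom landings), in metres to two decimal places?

23.80 m

⌈1533/450⌉ = 4 ramp runs. That means 3 intermediate landings.
Ramp run (horizontal) at 1:12: 1533 × 12 = 18396 mm.
Intermediate landings: 3 × 1800 = 5400 mm.
Developed length = 18396 + 5400 = 23796 mm.
= 23.80 m.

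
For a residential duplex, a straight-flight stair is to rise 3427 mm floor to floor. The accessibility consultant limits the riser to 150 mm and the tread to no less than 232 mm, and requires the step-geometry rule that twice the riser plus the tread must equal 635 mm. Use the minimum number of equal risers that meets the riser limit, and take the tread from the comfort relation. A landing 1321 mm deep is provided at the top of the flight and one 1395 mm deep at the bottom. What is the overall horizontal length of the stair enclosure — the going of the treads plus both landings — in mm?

10130 mm

3427 / 150 = 22.847 → round up to 23 risers.
Riser R = 3427 / 23 = 149 mm, within the 150 mm limit.
T = 635 − 2·149 = 337 mm, which satisfies the 232 mm minimum.
23 risers give 22 treads; going = 22 × 337 = 7414 mm.
Add landings: 7414 + 1321 + 1395 = 10130 mm.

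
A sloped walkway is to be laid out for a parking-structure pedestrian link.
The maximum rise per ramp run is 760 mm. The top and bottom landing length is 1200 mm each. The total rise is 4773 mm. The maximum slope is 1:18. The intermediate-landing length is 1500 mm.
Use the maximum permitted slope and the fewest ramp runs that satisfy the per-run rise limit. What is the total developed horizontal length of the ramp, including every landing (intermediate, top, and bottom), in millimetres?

97314 mm

⌈4773/760⌉ = 7 ramp runs. That means 6 intermediate landings.
Ramp run (horizontal) at 1:18: 4773 × 18 = 85914 mm.
Intermediate landings: 6 × 1500 = 9000 mm.
Top and bottom landings: 2 × 1200 = 2400 mm.
Total = 85914 + 9000 + 2400 = 97314 mm.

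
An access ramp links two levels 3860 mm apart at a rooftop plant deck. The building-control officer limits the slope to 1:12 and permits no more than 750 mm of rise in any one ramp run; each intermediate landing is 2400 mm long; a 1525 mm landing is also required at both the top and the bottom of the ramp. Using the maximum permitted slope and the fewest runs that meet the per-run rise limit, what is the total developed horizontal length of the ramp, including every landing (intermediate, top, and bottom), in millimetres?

61370 mm

3860 / 750 = 5.15, so 6 ramp runs are needed. That means 5 intermediate landings.
Ramp run (horizontal) at 1:12: 3860 × 12 = 46320 mm.
5 intermediate landings contribute 5 × 2400 = 12000 mm.
Top and bottom landings: 2 × 1525 = 3050 mm.
Total = 46320 + 12000 + 3050 = 61370 mm.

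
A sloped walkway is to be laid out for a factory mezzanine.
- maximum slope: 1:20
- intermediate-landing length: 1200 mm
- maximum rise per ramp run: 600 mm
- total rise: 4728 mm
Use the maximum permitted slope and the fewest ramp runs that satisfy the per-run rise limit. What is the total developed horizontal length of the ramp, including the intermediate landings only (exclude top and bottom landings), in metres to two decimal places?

At most 600 each: 4728/600 = 7.88, giving 8 ramp runs. That means 7 intermediate landings.
Ramp run (horizontal) at 1:20: 4728 × 20 = 94560 mm.
7 intermediate landings contribute 7 × 1200 = 8400 mm.
Developed length = 94560 + 8400 = 102960 mm.
= 102.96 m.

102.96 m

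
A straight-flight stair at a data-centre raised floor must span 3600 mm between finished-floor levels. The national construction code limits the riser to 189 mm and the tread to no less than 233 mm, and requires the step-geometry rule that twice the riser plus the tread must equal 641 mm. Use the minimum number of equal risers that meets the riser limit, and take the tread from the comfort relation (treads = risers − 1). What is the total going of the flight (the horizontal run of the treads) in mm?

⌈3600/189⌉ = 20 risers.
Riser R = 3600 / 20 = 180 mm, within the 189 mm limit.
From 2R + T = 641: T = 641 − 360 = 281 mm.
20 risers give 19 treads; going = 19 × 281 = 5339 mm.

5339 mm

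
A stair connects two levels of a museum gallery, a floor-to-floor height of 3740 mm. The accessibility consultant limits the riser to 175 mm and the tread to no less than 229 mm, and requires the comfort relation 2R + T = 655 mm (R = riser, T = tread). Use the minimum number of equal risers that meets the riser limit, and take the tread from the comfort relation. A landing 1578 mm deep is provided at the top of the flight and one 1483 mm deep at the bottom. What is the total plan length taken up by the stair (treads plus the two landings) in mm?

9676 mm

3740 / 175 = 21.371 → round up to 22 risers.
Each riser is 3740/22 = 170 mm (≤ 175 mm).
From 2R + T = 655: T = 655 − 340 = 315 mm.
22 risers give 21 treads; going = 21 × 315 = 6615 mm.
Enclosure = 6615 + 1578 + 1483 = 9676 mm.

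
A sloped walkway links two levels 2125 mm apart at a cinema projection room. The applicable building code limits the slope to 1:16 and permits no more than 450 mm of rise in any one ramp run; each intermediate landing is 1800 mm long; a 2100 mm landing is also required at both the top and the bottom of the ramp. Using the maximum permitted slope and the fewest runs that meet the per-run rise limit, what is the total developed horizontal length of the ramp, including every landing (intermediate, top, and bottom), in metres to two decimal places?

45.40 m

2125 / 450 = 4.722 → round up to 5 ramp runs. That means 4 intermediate landings.
Ramp run (horizontal) at 1:16: 2125 × 16 = 34000 mm.
Intermediate landings: 4 × 1800 = 7200 mm.
Top and bottom landings: 2 × 2100 = 4200 mm.
Total = 34000 + 7200 + 4200 = 45400 mm.
= 45.40 m.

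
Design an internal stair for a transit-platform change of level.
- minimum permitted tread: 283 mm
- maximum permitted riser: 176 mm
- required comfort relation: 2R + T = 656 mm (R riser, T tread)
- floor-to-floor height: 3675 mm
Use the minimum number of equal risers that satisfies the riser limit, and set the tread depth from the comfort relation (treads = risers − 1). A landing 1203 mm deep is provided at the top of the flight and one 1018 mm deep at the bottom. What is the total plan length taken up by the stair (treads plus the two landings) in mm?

8341 mm

At most 176 each: 3675/176 = 20.88, giving 21 risers.
R = 3675 ÷ 21 = 175 mm.
T = 656 − 2·175 = 306 mm, which satisfies the 283 mm minimum.
Treads = 21 − 1 = 20; going = 20 × 306 = 6120 mm.
Add landings: 6120 + 1203 + 1018 = 8341 mm.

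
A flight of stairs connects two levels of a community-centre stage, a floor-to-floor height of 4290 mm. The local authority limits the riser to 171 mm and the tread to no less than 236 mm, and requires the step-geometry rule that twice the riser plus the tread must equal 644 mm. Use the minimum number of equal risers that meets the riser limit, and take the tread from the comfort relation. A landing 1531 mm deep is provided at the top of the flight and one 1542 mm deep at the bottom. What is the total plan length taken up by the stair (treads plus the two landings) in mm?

10923 mm

⌈4290/171⌉ = 26 risers.
Riser R = 4290 / 26 = 165 mm, within the 171 mm limit.
From 2R + T = 644: T = 644 − 330 = 314 mm.
26 risers give 25 treads; going = 25 × 314 = 7850 mm.
Add landings: 7850 + 1531 + 1542 = 10923 mm.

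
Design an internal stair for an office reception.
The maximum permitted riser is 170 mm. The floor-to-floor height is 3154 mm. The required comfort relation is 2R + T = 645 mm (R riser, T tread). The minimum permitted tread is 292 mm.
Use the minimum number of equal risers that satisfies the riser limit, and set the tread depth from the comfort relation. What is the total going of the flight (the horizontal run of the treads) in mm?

3154 / 170 = 18.553 → round up to 19 risers.
R = 3154 ÷ 19 = 166 mm.
T = 645 − 2·166 = 313 mm, which satisfies the 292 mm minimum.
19 risers give 18 treads; going = 18 × 313 = 5634 mm.

5634 mm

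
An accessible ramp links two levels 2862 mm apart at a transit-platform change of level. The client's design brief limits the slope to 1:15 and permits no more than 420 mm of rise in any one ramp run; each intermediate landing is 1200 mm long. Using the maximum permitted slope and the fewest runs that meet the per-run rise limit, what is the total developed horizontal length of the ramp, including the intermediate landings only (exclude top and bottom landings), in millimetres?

50130 mm

At most 420 each: 2862/420 = 6.81, giving 7 ramp runs. That means 6 intermediate landings.
Horizontal run for 2862 mm of rise at 1:15 is 2862 × 15 = 42930 mm.
6 intermediate landings contribute 6 × 1200 = 7200 mm.
Total developed length = 42930 + 7200 = 50130 mm.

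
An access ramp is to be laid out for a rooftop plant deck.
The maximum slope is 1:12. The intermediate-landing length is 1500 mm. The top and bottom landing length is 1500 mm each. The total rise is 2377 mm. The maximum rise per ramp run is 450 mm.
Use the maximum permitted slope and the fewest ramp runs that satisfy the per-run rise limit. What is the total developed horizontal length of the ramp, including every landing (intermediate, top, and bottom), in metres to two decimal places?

39.02 m

2377 / 450 = 5.28, so 6 ramp runs are needed. That means 5 intermediate landings.
Horizontal run for 2377 mm of rise at 1:12 is 2377 × 12 = 28524 mm.
Intermediate landings: 5 × 1500 = 7500 mm.
Top and bottom landings: 2 × 1500 = 3000 mm.
Total = 28524 + 7500 + 3000 = 39024 mm.
= 39.02 m.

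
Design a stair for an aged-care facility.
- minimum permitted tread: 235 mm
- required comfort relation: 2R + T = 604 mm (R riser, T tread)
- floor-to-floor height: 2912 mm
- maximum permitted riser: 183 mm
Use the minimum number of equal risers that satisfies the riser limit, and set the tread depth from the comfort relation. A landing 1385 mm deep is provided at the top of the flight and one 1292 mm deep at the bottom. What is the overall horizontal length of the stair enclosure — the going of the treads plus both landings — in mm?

2912 / 183 = 15.91, so 16 risers are needed.
R = 2912 ÷ 16 = 182 mm.
From 2R + T = 604: T = 604 − 364 = 240 mm.
16 risers give 15 treads; going = 15 × 240 = 3600 mm.
Enclosure = 3600 + 1385 + 1292 = 6277 mm.

6277 mm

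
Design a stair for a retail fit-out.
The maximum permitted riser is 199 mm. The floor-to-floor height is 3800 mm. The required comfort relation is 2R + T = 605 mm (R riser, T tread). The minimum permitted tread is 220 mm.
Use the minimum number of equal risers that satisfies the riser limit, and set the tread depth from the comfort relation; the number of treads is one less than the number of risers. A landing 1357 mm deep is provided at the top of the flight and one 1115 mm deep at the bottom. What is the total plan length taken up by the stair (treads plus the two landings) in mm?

3800 / 199 = 19.10, so 20 risers are needed.
R = 3800 ÷ 20 = 190 mm.
Tread T = 605 − 2 × 190 = 225 mm (≥ 220 mm).
Treads = 20 − 1 = 19; going = 19 × 225 = 4275 mm.
Add landings: 4275 + 1357 + 1115 = 6747 mm.

6747 mm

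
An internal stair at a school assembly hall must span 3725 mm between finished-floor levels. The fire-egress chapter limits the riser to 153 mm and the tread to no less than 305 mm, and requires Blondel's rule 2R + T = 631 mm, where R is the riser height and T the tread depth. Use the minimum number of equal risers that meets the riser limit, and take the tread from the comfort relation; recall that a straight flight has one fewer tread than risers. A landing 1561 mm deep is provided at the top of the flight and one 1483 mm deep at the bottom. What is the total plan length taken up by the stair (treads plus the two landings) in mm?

⌈3725/153⌉ = 25 risers.
Each riser is 3725/25 = 149 mm (≤ 153 mm).
From 2R + T = 631: T = 631 − 298 = 333 mm.
Treads = 25 − 1 = 24; going = 24 × 333 = 7992 mm.
Enclosure = 7992 + 1561 + 1483 = 11036 mm.

11036 mm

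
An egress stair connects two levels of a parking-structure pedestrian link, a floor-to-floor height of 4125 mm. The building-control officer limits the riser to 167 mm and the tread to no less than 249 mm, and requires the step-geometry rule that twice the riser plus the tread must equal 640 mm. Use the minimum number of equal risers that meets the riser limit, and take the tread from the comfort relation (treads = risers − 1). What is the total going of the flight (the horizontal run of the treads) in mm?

4125 / 167 = 24.70, so 25 risers are needed.
Riser R = 4125 / 25 = 165 mm, within the 167 mm limit.
From 2R + T = 640: T = 640 − 330 = 310 mm.
25 risers give 24 treads; going = 24 × 310 = 7440 mm.

7440 mm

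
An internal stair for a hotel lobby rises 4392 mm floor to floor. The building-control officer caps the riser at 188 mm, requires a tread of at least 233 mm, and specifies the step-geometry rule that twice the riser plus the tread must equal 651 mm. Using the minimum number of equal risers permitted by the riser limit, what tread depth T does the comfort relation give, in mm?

At most 188 each: 4392/188 = 23.36, giving 24 risers.
Each riser is 4392/24 = 183 mm (≤ 188 mm).
T = 651 − 2·183 = 285 mm, which satisfies the 233 mm minimum.

285 mm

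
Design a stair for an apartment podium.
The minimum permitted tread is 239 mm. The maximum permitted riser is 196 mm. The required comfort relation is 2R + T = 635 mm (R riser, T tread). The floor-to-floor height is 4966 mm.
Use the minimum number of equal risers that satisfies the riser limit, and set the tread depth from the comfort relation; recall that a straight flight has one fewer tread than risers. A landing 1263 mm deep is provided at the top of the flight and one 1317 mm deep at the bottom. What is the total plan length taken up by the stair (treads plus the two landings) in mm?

8905 mm

At most 196 each: 4966/196 = 25.34, giving 26 risers.
R = 4966 ÷ 26 = 191 mm.
Tread T = 635 − 2 × 191 = 253 mm (≥ 239 mm).
Treads = 26 − 1 = 25; going = 25 × 253 = 6325 mm.
Add landings: 6325 + 1263 + 1317 = 8905 mm.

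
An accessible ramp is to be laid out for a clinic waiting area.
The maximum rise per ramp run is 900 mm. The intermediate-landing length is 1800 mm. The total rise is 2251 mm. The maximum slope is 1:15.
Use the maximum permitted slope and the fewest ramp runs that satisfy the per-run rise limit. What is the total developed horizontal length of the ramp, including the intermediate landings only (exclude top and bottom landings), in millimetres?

⌈2251/900⌉ = 3 ramp runs. That means 2 intermediate landings.
Ramp run (horizontal) at 1:15: 2251 × 15 = 33765 mm.
2 intermediate landings contribute 2 × 1800 = 3600 mm.
Total developed length = 33765 + 3600 = 37365 mm.

37365 mm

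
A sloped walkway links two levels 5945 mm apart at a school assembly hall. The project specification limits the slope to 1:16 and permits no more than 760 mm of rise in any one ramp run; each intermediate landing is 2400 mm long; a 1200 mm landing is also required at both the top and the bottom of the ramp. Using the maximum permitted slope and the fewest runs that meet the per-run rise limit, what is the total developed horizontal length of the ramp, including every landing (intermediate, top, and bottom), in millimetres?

⌈5945/760⌉ = 8 ramp runs. That means 7 intermediate landings.
Horizontal run for 5945 mm of rise at 1:16 is 5945 × 16 = 95120 mm.
Intermediate landings: 7 × 2400 = 16800 mm.
Top and bottom landings: 2 × 1200 = 2400 mm.
Total = 95120 + 16800 + 2400 = 114320 mm.

114320 mm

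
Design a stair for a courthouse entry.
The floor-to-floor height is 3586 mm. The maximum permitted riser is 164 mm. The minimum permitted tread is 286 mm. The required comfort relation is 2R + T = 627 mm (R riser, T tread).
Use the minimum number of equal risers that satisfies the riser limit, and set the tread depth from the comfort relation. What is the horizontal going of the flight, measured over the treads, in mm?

3586 / 164 = 21.87, so 22 risers are needed.
R = 3586 ÷ 22 = 163 mm.
Tread T = 627 − 2 × 163 = 301 mm (≥ 286 mm).
Treads = 22 − 1 = 21; going = 21 × 301 = 6321 mm.

6321 mm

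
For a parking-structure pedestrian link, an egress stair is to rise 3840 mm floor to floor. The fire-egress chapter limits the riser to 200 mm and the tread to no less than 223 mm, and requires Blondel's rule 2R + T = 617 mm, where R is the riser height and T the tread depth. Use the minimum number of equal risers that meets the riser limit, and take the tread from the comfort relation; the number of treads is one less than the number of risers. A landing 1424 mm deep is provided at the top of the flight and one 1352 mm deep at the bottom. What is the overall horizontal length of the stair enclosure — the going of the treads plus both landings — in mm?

7203 mm

3840 / 200 = 19.20, so 20 risers are needed.
Each riser is 3840/20 = 192 mm (≤ 200 mm).
T = 617 − 2·192 = 233 mm, which satisfies the 223 mm minimum.
20 risers give 19 treads; going = 19 × 233 = 4427 mm.
Add landings: 4427 + 1424 + 1352 = 7203 mm.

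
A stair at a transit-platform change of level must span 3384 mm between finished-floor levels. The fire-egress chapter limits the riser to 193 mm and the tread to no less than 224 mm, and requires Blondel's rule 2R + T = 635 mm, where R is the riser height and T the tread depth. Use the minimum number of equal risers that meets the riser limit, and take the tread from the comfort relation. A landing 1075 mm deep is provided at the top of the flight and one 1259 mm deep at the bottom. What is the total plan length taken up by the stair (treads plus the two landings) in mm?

6737 mm

⌈3384/193⌉ = 18 risers.
Each riser is 3384/18 = 188 mm (≤ 193 mm).
From 2R + T = 635: T = 635 − 376 = 259 mm.
Treads = 18 − 1 = 17; going = 17 × 259 = 4403 mm.
Add landings: 4403 + 1075 + 1259 = 6737 mm.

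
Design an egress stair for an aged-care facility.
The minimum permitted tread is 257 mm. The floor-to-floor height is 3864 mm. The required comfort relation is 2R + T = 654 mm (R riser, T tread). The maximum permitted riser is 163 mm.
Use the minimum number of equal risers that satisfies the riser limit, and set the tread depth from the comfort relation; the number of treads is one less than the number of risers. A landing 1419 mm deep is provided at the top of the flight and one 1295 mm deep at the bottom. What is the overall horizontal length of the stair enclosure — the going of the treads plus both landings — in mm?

3864 / 163 = 23.706 → round up to 24 risers.
Riser R = 3864 / 24 = 161 mm, within the 163 mm limit.
From 2R + T = 654: T = 654 − 322 = 332 mm.
24 risers give 23 treads; going = 23 × 332 = 7636 mm.
Add landings: 7636 + 1419 + 1295 = 10350 mm.

10350 mm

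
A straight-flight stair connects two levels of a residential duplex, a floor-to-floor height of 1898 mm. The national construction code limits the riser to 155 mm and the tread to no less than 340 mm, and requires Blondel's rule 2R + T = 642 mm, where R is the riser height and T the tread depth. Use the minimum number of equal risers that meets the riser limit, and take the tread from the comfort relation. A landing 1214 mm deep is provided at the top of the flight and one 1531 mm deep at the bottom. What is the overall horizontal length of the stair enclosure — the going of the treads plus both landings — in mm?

1898 / 155 = 12.25, so 13 risers are needed.
Riser R = 1898 / 13 = 146 mm, within the 155 mm limit.
From 2R + T = 642: T = 642 − 292 = 350 mm.
Going = (13 − 1) × 350 = 4200 mm.
Add landings: 4200 + 1214 + 1531 = 6945 mm.

6945 mm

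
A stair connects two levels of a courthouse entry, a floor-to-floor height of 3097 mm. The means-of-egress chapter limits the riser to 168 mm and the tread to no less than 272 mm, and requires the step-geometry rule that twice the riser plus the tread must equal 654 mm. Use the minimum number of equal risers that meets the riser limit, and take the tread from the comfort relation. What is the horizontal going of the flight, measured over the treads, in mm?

5904 mm

⌈3097/168⌉ = 19 risers.
R = 3097 ÷ 19 = 163 mm.
From 2R + T = 654: T = 654 − 326 = 328 mm.
Treads = 19 − 1 = 18; going = 18 × 328 = 5904 mm.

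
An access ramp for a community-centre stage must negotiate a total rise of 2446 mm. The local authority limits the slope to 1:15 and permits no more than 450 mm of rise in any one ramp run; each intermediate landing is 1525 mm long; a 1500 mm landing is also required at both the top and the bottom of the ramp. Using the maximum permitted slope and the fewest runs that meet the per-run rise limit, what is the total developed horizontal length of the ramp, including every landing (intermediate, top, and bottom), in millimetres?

2446 / 450 = 5.44, so 6 ramp runs are needed. That means 5 intermediate landings.
Ramp run (horizontal) at 1:15: 2446 × 15 = 36690 mm.
5 intermediate landings contribute 5 × 1525 = 7625 mm.
Top and bottom landings: 2 × 1500 = 3000 mm.
Total = 36690 + 7625 + 3000 = 47315 mm.

47315 mm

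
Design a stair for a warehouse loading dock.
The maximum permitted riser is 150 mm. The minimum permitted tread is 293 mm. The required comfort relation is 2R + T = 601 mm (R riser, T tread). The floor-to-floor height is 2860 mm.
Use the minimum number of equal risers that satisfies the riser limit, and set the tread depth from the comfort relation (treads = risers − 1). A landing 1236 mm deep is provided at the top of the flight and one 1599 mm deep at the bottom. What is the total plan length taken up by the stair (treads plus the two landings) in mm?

2860 / 150 = 19.07, so 20 risers are needed.
Riser R = 2860 / 20 = 143 mm, within the 150 mm limit.
Tread T = 601 − 2 × 143 = 315 mm (≥ 293 mm).
Going = (20 − 1) × 315 = 5985 mm.
Enclosure = 5985 + 1236 + 1599 = 8820 mm.

8820 mm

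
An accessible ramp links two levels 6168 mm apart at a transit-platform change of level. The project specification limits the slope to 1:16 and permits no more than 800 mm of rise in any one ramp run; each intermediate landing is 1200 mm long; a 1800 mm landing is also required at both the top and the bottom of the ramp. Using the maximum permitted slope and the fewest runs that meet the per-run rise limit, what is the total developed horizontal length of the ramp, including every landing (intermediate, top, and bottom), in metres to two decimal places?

110.69 m

6168 / 800 = 7.71, so 8 ramp runs are needed. That means 7 intermediate landings.
Horizontal run for 6168 mm of rise at 1:16 is 6168 × 16 = 98688 mm.
Intermediate landings: 7 × 1200 = 8400 mm.
Top and bottom landings: 2 × 1800 = 3600 mm.
Total = 98688 + 8400 + 3600 = 110688 mm.
= 110.69 m.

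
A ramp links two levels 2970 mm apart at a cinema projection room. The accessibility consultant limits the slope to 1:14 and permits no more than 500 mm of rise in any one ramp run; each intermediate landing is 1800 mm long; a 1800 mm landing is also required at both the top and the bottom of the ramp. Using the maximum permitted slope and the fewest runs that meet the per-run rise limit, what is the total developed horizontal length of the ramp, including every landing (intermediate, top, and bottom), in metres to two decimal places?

2970 / 500 = 5.940 → round up to 6 ramp runs. That means 5 intermediate landings.
Ramp run (horizontal) at 1:14: 2970 × 14 = 41580 mm.
5 intermediate landings contribute 5 × 1800 = 9000 mm.
Top and bottom landings: 2 × 1800 = 3600 mm.
Total = 41580 + 9000 + 3600 = 54180 mm.
= 54.18 m.

54.18 m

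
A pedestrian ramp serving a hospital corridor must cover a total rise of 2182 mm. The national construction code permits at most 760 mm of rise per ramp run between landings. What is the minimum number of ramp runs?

At most 760 each: 2182/760 = 2.87, giving 3 ramp runs.

3 runs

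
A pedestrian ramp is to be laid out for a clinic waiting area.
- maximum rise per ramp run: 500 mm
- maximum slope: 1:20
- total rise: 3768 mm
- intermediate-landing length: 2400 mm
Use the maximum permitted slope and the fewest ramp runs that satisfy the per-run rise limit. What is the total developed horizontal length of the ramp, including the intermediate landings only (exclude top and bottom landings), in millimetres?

At most 500 each: 3768/500 = 7.54, giving 8 ramp runs. That means 7 intermediate landings.
Horizontal run for 3768 mm of rise at 1:20 is 3768 × 20 = 75360 mm.
7 intermediate landings contribute 7 × 2400 = 16800 mm.
Total developed length = 75360 + 16800 = 92160 mm.

92160 mm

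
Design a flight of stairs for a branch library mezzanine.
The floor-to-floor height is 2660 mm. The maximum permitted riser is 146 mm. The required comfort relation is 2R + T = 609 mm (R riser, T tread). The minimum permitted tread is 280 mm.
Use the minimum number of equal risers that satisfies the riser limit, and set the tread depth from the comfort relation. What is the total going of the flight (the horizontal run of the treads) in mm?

2660 / 146 = 18.219 → round up to 19 risers.
Each riser is 2660/19 = 140 mm (≤ 146 mm).
T = 609 − 2·140 = 329 mm, which satisfies the 280 mm minimum.
Going = (19 − 1) × 329 = 5922 mm.

5922 mm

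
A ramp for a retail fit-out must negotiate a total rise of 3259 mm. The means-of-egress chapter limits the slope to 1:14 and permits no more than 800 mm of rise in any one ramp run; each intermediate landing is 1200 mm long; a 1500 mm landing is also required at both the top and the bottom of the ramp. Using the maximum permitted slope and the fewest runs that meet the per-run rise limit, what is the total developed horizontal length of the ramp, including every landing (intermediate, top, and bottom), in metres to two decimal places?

53.43 m

3259 / 800 = 4.07, so 5 ramp runs are needed. That means 4 intermediate landings.
Ramp run (horizontal) at 1:14: 3259 × 14 = 45626 mm.
4 intermediate landings contribute 4 × 1200 = 4800 mm.
Top and bottom landings: 2 × 1500 = 3000 mm.
Total = 45626 + 4800 + 3000 = 53426 mm.
= 53.43 m.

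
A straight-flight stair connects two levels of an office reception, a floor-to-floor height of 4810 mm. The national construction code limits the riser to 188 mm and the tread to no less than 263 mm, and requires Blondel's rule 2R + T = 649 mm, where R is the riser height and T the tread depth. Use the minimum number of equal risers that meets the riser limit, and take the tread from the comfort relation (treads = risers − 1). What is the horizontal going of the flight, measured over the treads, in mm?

6975 mm

⌈4810/188⌉ = 26 risers.
Each riser is 4810/26 = 185 mm (≤ 188 mm).
From 2R + T = 649: T = 649 − 370 = 279 mm.
26 risers give 25 treads; going = 25 × 279 = 6975 mm.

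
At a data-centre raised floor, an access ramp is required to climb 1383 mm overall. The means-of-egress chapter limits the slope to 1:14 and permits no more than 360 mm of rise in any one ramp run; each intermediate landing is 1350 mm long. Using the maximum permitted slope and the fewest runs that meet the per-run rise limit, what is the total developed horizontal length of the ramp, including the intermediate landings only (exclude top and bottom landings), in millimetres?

At most 360 each: 1383/360 = 3.84, giving 4 ramp runs. That means 3 intermediate landings.
Ramp run (horizontal) at 1:14: 1383 × 14 = 19362 mm.
3 intermediate landings contribute 3 × 1350 = 4050 mm.
Total developed length = 19362 + 4050 = 23412 mm.

23412 mm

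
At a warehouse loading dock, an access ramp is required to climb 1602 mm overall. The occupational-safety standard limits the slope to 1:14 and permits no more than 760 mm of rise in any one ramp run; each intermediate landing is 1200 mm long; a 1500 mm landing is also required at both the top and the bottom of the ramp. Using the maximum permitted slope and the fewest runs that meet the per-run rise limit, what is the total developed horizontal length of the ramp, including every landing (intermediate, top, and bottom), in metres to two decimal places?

1602 / 760 = 2.108 → round up to 3 ramp runs. That means 2 intermediate landings.
Horizontal run for 1602 mm of rise at 1:14 is 1602 × 14 = 22428 mm.
2 intermediate landings contribute 2 × 1200 = 2400 mm.
Top and bottom landings: 2 × 1500 = 3000 mm.
Total = 22428 + 2400 + 3000 = 27828 mm.
= 27.83 m.

27.83 m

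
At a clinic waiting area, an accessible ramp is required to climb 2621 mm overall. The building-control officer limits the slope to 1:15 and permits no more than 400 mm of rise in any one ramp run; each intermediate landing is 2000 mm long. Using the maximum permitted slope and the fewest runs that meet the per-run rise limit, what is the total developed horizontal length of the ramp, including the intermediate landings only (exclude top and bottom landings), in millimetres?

51315 mm

2621 / 400 = 6.55, so 7 ramp runs are needed. That means 6 intermediate landings.
Horizontal run for 2621 mm of rise at 1:15 is 2621 × 15 = 39315 mm.
Intermediate landings: 6 × 2000 = 12000 mm.
Developed length = 39315 + 12000 = 51315 mm.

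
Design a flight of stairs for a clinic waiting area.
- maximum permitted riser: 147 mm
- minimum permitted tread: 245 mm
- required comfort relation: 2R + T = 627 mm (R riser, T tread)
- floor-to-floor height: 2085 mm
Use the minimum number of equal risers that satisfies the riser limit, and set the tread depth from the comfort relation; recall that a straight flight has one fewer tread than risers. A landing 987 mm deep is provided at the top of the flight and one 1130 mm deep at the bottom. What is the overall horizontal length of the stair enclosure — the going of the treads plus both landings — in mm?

⌈2085/147⌉ = 15 risers.
R = 2085 ÷ 15 = 139 mm.
T = 627 − 2·139 = 349 mm, which satisfies the 245 mm minimum.
15 risers give 14 treads; going = 14 × 349 = 4886 mm.
Enclosure = 4886 + 987 + 1130 = 7003 mm.

7003 mm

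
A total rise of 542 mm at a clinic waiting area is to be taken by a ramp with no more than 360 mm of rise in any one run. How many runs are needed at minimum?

542 / 360 = 1.51, so 2 ramp runs are needed.

2 runs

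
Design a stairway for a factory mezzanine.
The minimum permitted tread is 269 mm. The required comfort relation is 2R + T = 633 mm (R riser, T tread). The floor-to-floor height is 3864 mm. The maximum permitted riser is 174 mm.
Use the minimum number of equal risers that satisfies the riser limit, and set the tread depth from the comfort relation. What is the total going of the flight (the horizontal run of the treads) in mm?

At most 174 each: 3864/174 = 22.21, giving 23 risers.
R = 3864 ÷ 23 = 168 mm.
Tread T = 633 − 2 × 168 = 297 mm (≥ 269 mm).
Treads = 23 − 1 = 22; going = 22 × 297 = 6534 mm.

6534 mm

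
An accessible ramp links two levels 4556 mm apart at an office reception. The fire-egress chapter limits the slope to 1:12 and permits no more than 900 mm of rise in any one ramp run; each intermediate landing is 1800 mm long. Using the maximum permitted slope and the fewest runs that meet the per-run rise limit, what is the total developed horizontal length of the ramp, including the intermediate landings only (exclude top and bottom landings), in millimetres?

63672 mm

4556 / 900 = 5.06, so 6 ramp runs are needed. That means 5 intermediate landings.
Horizontal run for 4556 mm of rise at 1:12 is 4556 × 12 = 54672 mm.
5 intermediate landings contribute 5 × 1800 = 9000 mm.
Developed length = 54672 + 9000 = 63672 mm.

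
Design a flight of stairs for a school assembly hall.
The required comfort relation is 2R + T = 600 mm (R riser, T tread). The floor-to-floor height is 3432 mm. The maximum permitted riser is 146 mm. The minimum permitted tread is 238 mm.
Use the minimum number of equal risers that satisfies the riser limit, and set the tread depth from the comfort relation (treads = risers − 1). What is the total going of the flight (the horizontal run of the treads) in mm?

At most 146 each: 3432/146 = 23.51, giving 24 risers.
Riser R = 3432 / 24 = 143 mm, within the 146 mm limit.
From 2R + T = 600: T = 600 − 286 = 314 mm.
Treads = 24 − 1 = 23; going = 23 × 314 = 7222 mm.

7222 mm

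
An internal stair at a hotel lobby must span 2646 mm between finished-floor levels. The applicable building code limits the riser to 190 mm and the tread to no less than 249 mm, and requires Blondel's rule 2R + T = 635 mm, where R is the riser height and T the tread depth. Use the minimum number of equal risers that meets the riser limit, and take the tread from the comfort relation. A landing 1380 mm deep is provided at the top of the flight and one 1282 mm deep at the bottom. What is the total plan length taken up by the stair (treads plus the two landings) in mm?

6003 mm

⌈2646/190⌉ = 14 risers.
R = 2646 ÷ 14 = 189 mm.
From 2R + T = 635: T = 635 − 378 = 257 mm.
Treads = 14 − 1 = 13; going = 13 × 257 = 3341 mm.
Enclosure = 3341 + 1380 + 1282 = 6003 mm.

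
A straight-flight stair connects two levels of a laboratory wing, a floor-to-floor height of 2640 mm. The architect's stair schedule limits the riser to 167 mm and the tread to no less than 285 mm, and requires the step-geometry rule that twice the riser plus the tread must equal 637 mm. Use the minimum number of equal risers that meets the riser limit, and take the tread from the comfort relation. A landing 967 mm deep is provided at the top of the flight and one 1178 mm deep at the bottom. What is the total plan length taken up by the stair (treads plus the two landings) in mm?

⌈2640/167⌉ = 16 risers.
Each riser is 2640/16 = 165 mm (≤ 167 mm).
From 2R + T = 637: T = 637 − 330 = 307 mm.
Going = (16 − 1) × 307 = 4605 mm.
Enclosure = 4605 + 967 + 1178 = 6750 mm.

6750 mm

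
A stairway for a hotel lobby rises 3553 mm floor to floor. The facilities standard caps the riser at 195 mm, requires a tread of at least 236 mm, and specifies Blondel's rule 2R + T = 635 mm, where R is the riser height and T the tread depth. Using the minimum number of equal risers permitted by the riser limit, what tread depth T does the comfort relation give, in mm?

3553 / 195 = 18.22, so 19 risers are needed.
R = 3553 ÷ 19 = 187 mm.
T = 635 − 2·187 = 261 mm, which satisfies the 236 mm minimum.

261 mm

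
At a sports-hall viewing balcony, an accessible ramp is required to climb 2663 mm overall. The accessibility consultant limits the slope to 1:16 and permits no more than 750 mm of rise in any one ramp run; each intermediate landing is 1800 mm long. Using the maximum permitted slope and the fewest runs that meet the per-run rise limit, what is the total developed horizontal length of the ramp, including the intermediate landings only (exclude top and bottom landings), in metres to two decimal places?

⌈2663/750⌉ = 4 ramp runs. That means 3 intermediate landings.
Ramp run (horizontal) at 1:16: 2663 × 16 = 42608 mm.
Intermediate landings: 3 × 1800 = 5400 mm.
Total developed length = 42608 + 5400 = 48008 mm.
= 48.01 m.

48.01 m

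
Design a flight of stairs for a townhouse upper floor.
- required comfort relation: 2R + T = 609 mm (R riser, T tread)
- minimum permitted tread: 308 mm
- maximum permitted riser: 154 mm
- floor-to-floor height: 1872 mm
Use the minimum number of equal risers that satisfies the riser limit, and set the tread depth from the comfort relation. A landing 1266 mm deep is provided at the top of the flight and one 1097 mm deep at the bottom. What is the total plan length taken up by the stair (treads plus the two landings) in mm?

6215 mm

1872 / 154 = 12.156 → round up to 13 risers.
Each riser is 1872/13 = 144 mm (≤ 154 mm).
Tread T = 609 − 2 × 144 = 321 mm (≥ 308 mm).
13 risers give 12 treads; going = 12 × 321 = 3852 mm.
Add landings: 3852 + 1266 + 1097 = 6215 mm.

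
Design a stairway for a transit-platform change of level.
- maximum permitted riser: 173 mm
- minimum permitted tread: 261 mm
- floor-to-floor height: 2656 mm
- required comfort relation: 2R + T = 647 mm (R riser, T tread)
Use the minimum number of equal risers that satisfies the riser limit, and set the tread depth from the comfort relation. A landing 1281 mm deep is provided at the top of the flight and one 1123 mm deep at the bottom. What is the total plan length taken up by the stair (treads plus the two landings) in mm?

2656 / 173 = 15.35, so 16 risers are needed.
Riser R = 2656 / 16 = 166 mm, within the 173 mm limit.
From 2R + T = 647: T = 647 − 332 = 315 mm.
Treads = 16 − 1 = 15; going = 15 × 315 = 4725 mm.
Add landings: 4725 + 1281 + 1123 = 7129 mm.

7129 mm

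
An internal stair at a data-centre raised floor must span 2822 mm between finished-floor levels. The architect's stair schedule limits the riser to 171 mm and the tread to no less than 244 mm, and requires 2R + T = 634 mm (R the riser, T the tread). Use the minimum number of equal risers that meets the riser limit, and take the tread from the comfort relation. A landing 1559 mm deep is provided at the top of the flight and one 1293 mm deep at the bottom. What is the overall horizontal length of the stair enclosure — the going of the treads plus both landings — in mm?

7684 mm

At most 171 each: 2822/171 = 16.50, giving 17 risers.
Each riser is 2822/17 = 166 mm (≤ 171 mm).
T = 634 − 2·166 = 302 mm, which satisfies the 244 mm minimum.
17 risers give 16 treads; going = 16 × 302 = 4832 mm.
Enclosure = 4832 + 1559 + 1293 = 7684 mm.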